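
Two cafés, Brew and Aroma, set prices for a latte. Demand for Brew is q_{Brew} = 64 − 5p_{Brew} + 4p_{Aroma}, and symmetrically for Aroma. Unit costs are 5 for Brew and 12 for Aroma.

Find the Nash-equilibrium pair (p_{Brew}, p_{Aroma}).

16.5, 19

Brew's profit: π = (p_{Brew} − 5)(64 − 5p_{Brew} + 4p_{Aroma}).
∂π/∂p_{Brew} = 89 − 10p_{Brew} + 4p_{Aroma} = 0 ⇒ p_{Brew} = 8.9 + 0.4p_{Aroma}.
Similarly p_{Aroma} = 12.4 + 0.4p_{Brew}.
Plugging p_{Aroma} into Brew's best response: p_{Brew} = 8.9 + 0.4(12.4 + 0.4p_{Brew}) ⇒ 0.84p_{Brew} = 13.86, so p_{Brew} = 16.5.
Then p_{Aroma} = 12.4 + 0.4·16.5 = 19.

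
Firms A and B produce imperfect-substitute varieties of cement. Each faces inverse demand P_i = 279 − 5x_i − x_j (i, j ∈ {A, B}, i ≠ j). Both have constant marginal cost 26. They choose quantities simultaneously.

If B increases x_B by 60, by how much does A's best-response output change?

Firm A's profit: π = x_A(279 − 5x_A − x_B) − 26x_A.
∂π/∂x_A = 253 − 10x_A − x_B = 0 ⇒ x_A = 25.3 − 0.1x_B.
The reaction-function slope is −0.1, so a 60-unit rise in x_B moves x_A by −0.1 × 60 = −6. A's best response falls — the actions are strategic substitutes.

-6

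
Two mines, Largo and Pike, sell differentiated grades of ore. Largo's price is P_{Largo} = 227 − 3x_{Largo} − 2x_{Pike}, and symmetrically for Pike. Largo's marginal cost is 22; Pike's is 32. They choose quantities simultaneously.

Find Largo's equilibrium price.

Mine Largo's profit: π = x_{Largo}(227 − 3x_{Largo} − 2x_{Pike}) − 22x_{Largo}.
∂π/∂x_{Largo} = 205 − 6x_{Largo} − 2x_{Pike} = 0 ⇒ x_{Largo} = 205/6 − (1/3)x_{Pike}.
Similarly x_{Pike} = 32.5 − (1/3)x_{Largo}.
Solving the two reaction functions simultaneously: (1 − (−1/3)(−1/3))x_{Largo} = 205/6 − (1/3)·32.5, so (8/9)x_{Largo} = 70/3 and x_{Largo} = 26.25.
Then x_{Pike} = 32.5 − (1/3)·26.25 = 23.75.
P_{Largo} = 227 − 3·26.25 − 2·23.75 = 100.75.

100.75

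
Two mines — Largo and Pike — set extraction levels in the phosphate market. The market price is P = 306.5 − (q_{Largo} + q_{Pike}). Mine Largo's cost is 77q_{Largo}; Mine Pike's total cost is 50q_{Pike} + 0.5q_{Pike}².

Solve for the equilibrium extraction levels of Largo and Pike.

86.4, 56.7

Mine Largo's profit: π = q_{Largo}(306.5 − (q_{Largo} + q_{Pike})) − 77q_{Largo}.
∂π/∂q_{Largo} = 229.5 − 2q_{Largo} − q_{Pike} = 0, so q_{Largo} = 114.75 − 0.5q_{Pike}.
For Pike: ∂π/∂q_{Pike} = 256.5 − 3q_{Pike} − q_{Largo} = 0 ⇒ q_{Pike} = 85.5 − (1/3)q_{Largo}.
Solving the two reaction functions simultaneously: (1 − (−0.5)(−1/3))q_{Largo} = 114.75 − 0.5·85.5, so (5/6)q_{Largo} = 72 and q_{Largo} = 86.4.
Then q_{Pike} = 85.5 − (1/3)·86.4 = 56.7.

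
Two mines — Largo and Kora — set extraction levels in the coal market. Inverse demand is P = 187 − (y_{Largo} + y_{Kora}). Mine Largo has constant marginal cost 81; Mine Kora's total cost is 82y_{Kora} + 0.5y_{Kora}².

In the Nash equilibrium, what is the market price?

Mine Largo's profit: π = y_{Largo}(187 − (y_{Largo} + y_{Kora})) − 81y_{Largo}.
∂π/∂y_{Largo} = 106 − 2y_{Largo} − y_{Kora} = 0, so y_{Largo} = 53 − 0.5y_{Kora}.
For Kora: ∂π/∂y_{Kora} = 105 − 3y_{Kora} − y_{Largo} = 0 ⇒ y_{Kora} = 35 − (1/3)y_{Largo}.
Plugging y_{Kora} into Largo's best response: y_{Largo} = 53 − 0.5(35 − (1/3)y_{Largo}) ⇒ (5/6)y_{Largo} = 35.5, so y_{Largo} = 42.6.
Then y_{Kora} = 35 − (1/3)·42.6 = 20.8.
Equilibrium price: P = 187 − 63.4 = 123.6.

123.6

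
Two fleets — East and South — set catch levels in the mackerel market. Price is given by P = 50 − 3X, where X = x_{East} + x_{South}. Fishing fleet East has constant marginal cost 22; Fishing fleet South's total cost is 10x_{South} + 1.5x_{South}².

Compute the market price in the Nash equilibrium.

30.8

Fishing fleet East's profit: π = x_{East}(50 − 3(x_{East} + x_{South})) − 22x_{East}.
∂π/∂x_{East} = 28 − 6x_{East} − 3x_{South} = 0, so x_{East} = 14/3 − 0.5x_{South}.
For South: ∂π/∂x_{South} = 40 − 9x_{South} − 3x_{East} = 0 ⇒ x_{South} = 40/9 − (1/3)x_{East}.
Substituting the second reaction function into the first: x_{East} = 14/3 − 0.5(40/9 − (1/3)x_{East}), which gives (5/6)x_{East} = 22/9 ⇒ x_{East} = 44/15.
Then x_{South} = 40/9 − (1/3)·(44/15) = 52/15.
Equilibrium price: P = 50 − 3·6.4 = 30.8.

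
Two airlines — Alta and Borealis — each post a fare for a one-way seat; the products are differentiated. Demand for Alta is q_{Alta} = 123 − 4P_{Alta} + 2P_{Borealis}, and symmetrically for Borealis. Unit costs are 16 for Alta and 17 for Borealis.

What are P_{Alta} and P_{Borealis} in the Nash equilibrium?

Alta's profit: π = (P_{Alta} − 16)(123 − 4P_{Alta} + 2P_{Borealis}).
∂π/∂P_{Alta} = 187 − 8P_{Alta} + 2P_{Borealis} = 0 ⇒ P_{Alta} = 23.375 + 0.25P_{Borealis}.
Similarly P_{Borealis} = 23.875 + 0.25P_{Alta}.
Solving the two reaction functions simultaneously: (1 − (0.25)(0.25))P_{Alta} = 23.375 + 0.25·23.875, so 0.9375P_{Alta} = 939/32 and P_{Alta} = 31.3.
Then P_{Borealis} = 23.875 + 0.25·31.3 = 31.7.

31.3, 31.7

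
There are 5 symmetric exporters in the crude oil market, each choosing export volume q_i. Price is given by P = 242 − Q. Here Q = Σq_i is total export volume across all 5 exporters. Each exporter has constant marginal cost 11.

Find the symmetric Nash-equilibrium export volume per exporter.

A representative exporter's profit is π_i = q_i(242 − Q) − 11q_i, with Q = q_i + Σ_{j≠i} q_j.
First-order condition: 231 − 2q_i − Σ_{j≠i} q_j = 0.
In a symmetric equilibrium every exporter chooses the same q, so Σ_{j≠i} q_j = 4q. The condition becomes 231 − 6q = 0, giving q = 231/6 = 38.5.

38.5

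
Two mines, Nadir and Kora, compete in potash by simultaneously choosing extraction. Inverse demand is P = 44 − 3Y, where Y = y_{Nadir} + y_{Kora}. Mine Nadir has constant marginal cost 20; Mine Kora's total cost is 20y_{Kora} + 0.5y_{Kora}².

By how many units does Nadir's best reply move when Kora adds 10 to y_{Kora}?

-5

Mine Nadir's profit: π = y_{Nadir}(44 − 3(y_{Nadir} + y_{Kora})) − 20y_{Nadir}.
∂π/∂y_{Nadir} = 24 − 6y_{Nadir} − 3y_{Kora} = 0, so y_{Nadir} = 4 − 0.5y_{Kora}.
The reaction-function slope is −0.5, so a 10-unit rise in y_{Kora} moves y_{Nadir} by −0.5 × 10 = −5. Nadir's best response falls — the actions are strategic substitutes.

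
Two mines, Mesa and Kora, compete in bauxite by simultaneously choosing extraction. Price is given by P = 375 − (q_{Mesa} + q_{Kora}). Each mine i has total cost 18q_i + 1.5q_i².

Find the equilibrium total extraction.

119

Mine Mesa's profit: π = q_{Mesa}(375 − (q_{Mesa} + q_{Kora})) − 18q_{Mesa} − 1.5q_{Mesa}².
∂π/∂q_{Mesa} = 357 − 5q_{Mesa} − q_{Kora} = 0, so q_{Mesa} = 71.4 − 0.2q_{Kora}.
The game is symmetric, so in equilibrium q_{Kora} = q_{Mesa}: the reaction function gives 1.2q_{Mesa} = 71.4, hence q_{Mesa} = 59.5.
Total extraction: 59.5 + 59.5 = 119.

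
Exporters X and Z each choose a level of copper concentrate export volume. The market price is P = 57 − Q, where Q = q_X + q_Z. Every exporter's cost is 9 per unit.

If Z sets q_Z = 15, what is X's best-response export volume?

16.5

Exporter X's profit: π = q_X(57 − (q_X + q_Z)) − 9q_X.
∂π/∂q_X = 48 − 2q_X − q_Z = 0, so q_X = 24 − 0.5q_Z.
At q_Z = 15: q_X = 24 − 0.5·15 = 16.5.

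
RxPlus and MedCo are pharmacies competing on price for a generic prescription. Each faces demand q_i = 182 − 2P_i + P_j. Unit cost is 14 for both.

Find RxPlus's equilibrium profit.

RxPlus's profit: π = (P_{RxPlus} − 14)(182 − 2P_{RxPlus} + P_{MedCo}).
∂π/∂P_{RxPlus} = 210 − 4P_{RxPlus} + P_{MedCo} = 0 ⇒ P_{RxPlus} = 52.5 + 0.25P_{MedCo}.
By symmetry P_{MedCo} = P_{RxPlus}; substituting into the reaction function, 0.75P_{RxPlus} = 52.5 and P_{RxPlus} = 70.
q_{RxPlus} = 182 − 2·70 + 70 = 112.
Profit = (70 − 14)·112 = 6272.

6272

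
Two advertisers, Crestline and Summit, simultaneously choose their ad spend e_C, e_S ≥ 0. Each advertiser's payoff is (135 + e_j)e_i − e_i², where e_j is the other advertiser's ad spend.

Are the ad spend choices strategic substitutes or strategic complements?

Crestline's payoff is (135 + e_S)e_C − e_C².
∂π/∂e_C = 135 + e_S − 2e_C = 0, so e_C = 67.5 + 0.5e_S.
The best-response slope de_C/de_S = 0.5 > 0: the reaction function is upward-sloping, so the choices are strategic complements.

strategic complements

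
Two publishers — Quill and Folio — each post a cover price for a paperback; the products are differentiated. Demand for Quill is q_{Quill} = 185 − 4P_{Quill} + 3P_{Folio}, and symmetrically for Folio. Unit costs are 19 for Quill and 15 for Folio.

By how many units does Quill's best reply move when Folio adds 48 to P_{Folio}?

Quill's profit: π = (P_{Quill} − 19)(185 − 4P_{Quill} + 3P_{Folio}).
∂π/∂P_{Quill} = 261 − 8P_{Quill} + 3P_{Folio} = 0 ⇒ P_{Quill} = 32.625 + 0.375P_{Folio}.
The reaction-function slope is 0.375, so a 48-unit rise in P_{Folio} moves P_{Quill} by 0.375 × 48 = 18. Quill's best response rises — the actions are strategic complements.

18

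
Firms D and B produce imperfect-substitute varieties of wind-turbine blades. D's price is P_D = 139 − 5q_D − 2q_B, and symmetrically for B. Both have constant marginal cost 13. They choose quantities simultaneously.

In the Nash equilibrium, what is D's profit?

Firm D's profit: π = q_D(139 − 5q_D − 2q_B) − 13q_D.
∂π/∂q_D = 126 − 10q_D − 2q_B = 0 ⇒ q_D = 12.6 − 0.2q_B.
Setting q_D = q_B in the reaction function: q_D = 12.6 − 0.2q_D, so q_D = 12.6 / 1.2 = 10.5.
P_D = 139 − 5·10.5 − 2·10.5 = 65.5.
Profit = (65.5 − 13)·10.5 = 551.25.

551.25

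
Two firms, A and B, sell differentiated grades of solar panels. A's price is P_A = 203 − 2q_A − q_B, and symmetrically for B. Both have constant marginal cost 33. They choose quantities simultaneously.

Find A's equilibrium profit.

2312

Firm A's profit: π = q_A(203 − 2q_A − q_B) − 33q_A.
∂π/∂q_A = 170 − 4q_A − q_B = 0 ⇒ q_A = 42.5 − 0.25q_B.
The game is symmetric, so in equilibrium q_B = q_A: the reaction function gives 1.25q_A = 42.5, hence q_A = 34.
P_A = 203 − 2·34 − 34 = 101.
Profit = (101 − 33)·34 = 2312.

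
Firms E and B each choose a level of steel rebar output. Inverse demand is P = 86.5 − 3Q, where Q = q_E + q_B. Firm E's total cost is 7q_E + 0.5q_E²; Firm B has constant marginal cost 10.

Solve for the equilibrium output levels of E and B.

Firm E's profit: π = q_E(86.5 − 3(q_E + q_B)) − 7q_E − 0.5q_E².
∂π/∂q_E = 79.5 − 7q_E − 3q_B = 0, so q_E = 159/14 − (3/7)q_B.
For B: ∂π/∂q_B = 76.5 − 6q_B − 3q_E = 0 ⇒ q_B = 12.75 − 0.5q_E.
Solving the two reaction functions simultaneously: (1 − (−3/7)(−0.5))q_E = 159/14 − (3/7)·12.75, so (11/14)q_E = 165/28 and q_E = 7.5.
Then q_B = 12.75 − 0.5·7.5 = 9.

7.5, 9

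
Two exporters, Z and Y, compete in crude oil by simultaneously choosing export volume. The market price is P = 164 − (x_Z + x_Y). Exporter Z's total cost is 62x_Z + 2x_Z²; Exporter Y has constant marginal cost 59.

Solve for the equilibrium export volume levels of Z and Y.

9, 48

Exporter Z's profit: π = x_Z(164 − (x_Z + x_Y)) − 62x_Z − 2x_Z².
∂π/∂x_Z = 102 − 6x_Z − x_Y = 0, so x_Z = 17 − (1/6)x_Y.
For Y: ∂π/∂x_Y = 105 − 2x_Y − x_Z = 0 ⇒ x_Y = 52.5 − 0.5x_Z.
Plugging x_Y into Z's best response: x_Z = 17 − (1/6)(52.5 − 0.5x_Z) ⇒ (11/12)x_Z = 8.25, so x_Z = 9.
Then x_Y = 52.5 − 0.5·9 = 48.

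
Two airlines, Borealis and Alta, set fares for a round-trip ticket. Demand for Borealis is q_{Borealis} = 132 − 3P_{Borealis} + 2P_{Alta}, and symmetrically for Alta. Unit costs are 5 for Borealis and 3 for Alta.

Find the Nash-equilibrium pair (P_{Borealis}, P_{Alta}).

36.375, 35.625

Borealis's profit: π = (P_{Borealis} − 5)(132 − 3P_{Borealis} + 2P_{Alta}).
∂π/∂P_{Borealis} = 147 − 6P_{Borealis} + 2P_{Alta} = 0 ⇒ P_{Borealis} = 24.5 + (1/3)P_{Alta}.
Similarly P_{Alta} = 23.5 + (1/3)P_{Borealis}.
Plugging P_{Alta} into Borealis's best response: P_{Borealis} = 24.5 + (1/3)(23.5 + (1/3)P_{Borealis}) ⇒ (8/9)P_{Borealis} = 97/3, so P_{Borealis} = 36.375.
Then P_{Alta} = 23.5 + (1/3)·36.375 = 35.625.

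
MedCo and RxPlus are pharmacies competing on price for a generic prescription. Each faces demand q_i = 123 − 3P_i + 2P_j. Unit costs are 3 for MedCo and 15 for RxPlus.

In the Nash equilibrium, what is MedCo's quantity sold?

MedCo's profit: π = (P_{MedCo} − 3)(123 − 3P_{MedCo} + 2P_{RxPlus}).
∂π/∂P_{MedCo} = 132 − 6P_{MedCo} + 2P_{RxPlus} = 0 ⇒ P_{MedCo} = 22 + (1/3)P_{RxPlus}.
Similarly P_{RxPlus} = 28 + (1/3)P_{MedCo}.
Solving the two reaction functions simultaneously: (1 − (1/3)(1/3))P_{MedCo} = 22 + (1/3)·28, so (8/9)P_{MedCo} = 94/3 and P_{MedCo} = 35.25.
Then P_{RxPlus} = 28 + (1/3)·35.25 = 39.75.
q_{MedCo} = 123 − 3·35.25 + 2·39.75 = 96.75.

96.75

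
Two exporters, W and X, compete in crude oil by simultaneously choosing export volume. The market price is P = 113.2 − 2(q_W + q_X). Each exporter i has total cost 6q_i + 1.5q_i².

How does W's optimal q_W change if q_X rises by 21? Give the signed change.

Exporter W's profit: π = q_W(113.2 − 2(q_W + q_X)) − 6q_W − 1.5q_W².
∂π/∂q_W = 107.2 − 7q_W − 2q_X = 0, so q_W = 536/35 − (2/7)q_X.
The reaction-function slope is −2/7, so a 21-unit rise in q_X moves q_W by −2/7 × 21 = −6. W's best response falls — the actions are strategic substitutes.

-6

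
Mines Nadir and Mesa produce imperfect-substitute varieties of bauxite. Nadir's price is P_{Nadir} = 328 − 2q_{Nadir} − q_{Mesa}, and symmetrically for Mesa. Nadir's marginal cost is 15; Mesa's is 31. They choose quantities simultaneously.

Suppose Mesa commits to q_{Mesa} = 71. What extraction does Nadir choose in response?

60.5

Mine Nadir's profit: π = q_{Nadir}(328 − 2q_{Nadir} − q_{Mesa}) − 15q_{Nadir}.
∂π/∂q_{Nadir} = 313 − 4q_{Nadir} − q_{Mesa} = 0 ⇒ q_{Nadir} = 78.25 − 0.25q_{Mesa}.
At q_{Mesa} = 71: q_{Nadir} = 78.25 − 0.25·71 = 60.5.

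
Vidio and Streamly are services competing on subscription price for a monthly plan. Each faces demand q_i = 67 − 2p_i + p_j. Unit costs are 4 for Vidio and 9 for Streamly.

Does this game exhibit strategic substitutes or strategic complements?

strategic complements

Vidio's profit: π = (p_{Vidio} − 4)(67 − 2p_{Vidio} + p_{Streamly}).
∂π/∂p_{Vidio} = 75 − 4p_{Vidio} + p_{Streamly} = 0 ⇒ p_{Vidio} = 18.75 + 0.25p_{Streamly}.
The best-response slope dp_{Vidio}/dp_{Streamly} = 0.25 > 0: the reaction function is upward-sloping, so the choices are strategic complements.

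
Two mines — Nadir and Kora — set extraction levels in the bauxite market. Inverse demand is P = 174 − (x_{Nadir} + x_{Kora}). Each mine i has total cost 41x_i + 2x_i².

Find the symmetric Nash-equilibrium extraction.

19

Mine Nadir's profit: π = x_{Nadir}(174 − (x_{Nadir} + x_{Kora})) − 41x_{Nadir} − 2x_{Nadir}².
∂π/∂x_{Nadir} = 133 − 6x_{Nadir} − x_{Kora} = 0, so x_{Nadir} = 133/6 − (1/6)x_{Kora}.
By symmetry x_{Kora} = x_{Nadir}; substituting into the reaction function, (7/6)x_{Nadir} = 133/6 and x_{Nadir} = 19.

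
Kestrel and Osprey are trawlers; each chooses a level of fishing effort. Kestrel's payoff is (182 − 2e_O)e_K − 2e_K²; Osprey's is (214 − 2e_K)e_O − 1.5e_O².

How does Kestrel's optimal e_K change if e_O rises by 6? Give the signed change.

Expanding Kestrel's payoff: 182e_K − 2e_Oe_K − 2e_K².
∂π/∂e_K = 182 − 2e_O − 4e_K = 0, so e_K = 45.5 − 0.5e_O.
The reaction-function slope is −0.5, so a 6-unit rise in e_O moves e_K by −0.5 × 6 = −3. Kestrel's best response falls — the actions are strategic substitutes.

-3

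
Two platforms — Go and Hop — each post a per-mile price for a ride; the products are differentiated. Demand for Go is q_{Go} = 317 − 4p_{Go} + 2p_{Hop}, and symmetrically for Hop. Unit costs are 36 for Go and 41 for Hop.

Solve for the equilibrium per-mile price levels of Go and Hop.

Go's profit: π = (p_{Go} − 36)(317 − 4p_{Go} + 2p_{Hop}).
∂π/∂p_{Go} = 461 − 8p_{Go} + 2p_{Hop} = 0 ⇒ p_{Go} = 57.625 + 0.25p_{Hop}.
Similarly p_{Hop} = 60.125 + 0.25p_{Go}.
Plugging p_{Hop} into Go's best response: p_{Go} = 57.625 + 0.25(60.125 + 0.25p_{Go}) ⇒ 0.9375p_{Go} = 2325/32, so p_{Go} = 77.5.
Then p_{Hop} = 60.125 + 0.25·77.5 = 79.5.

77.5, 79.5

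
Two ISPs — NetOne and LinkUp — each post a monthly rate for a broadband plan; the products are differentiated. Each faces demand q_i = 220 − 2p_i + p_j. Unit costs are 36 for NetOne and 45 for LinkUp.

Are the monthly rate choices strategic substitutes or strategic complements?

strategic complements

NetOne's profit: π = (p_{NetOne} − 36)(220 − 2p_{NetOne} + p_{LinkUp}).
∂π/∂p_{NetOne} = 292 − 4p_{NetOne} + p_{LinkUp} = 0 ⇒ p_{NetOne} = 73 + 0.25p_{LinkUp}.
The best-response slope dp_{NetOne}/dp_{LinkUp} = 0.25 > 0: the reaction function is upward-sloping, so the choices are strategic complements.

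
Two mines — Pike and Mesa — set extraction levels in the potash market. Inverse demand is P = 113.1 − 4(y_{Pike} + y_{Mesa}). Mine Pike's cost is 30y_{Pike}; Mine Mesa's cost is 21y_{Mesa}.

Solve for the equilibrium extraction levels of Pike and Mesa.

6.175, 8.425

Mine Pike's profit: π = y_{Pike}(113.1 − 4(y_{Pike} + y_{Mesa})) − 30y_{Pike}.
∂π/∂y_{Pike} = 83.1 − 8y_{Pike} − 4y_{Mesa} = 0, so y_{Pike} = 10.3875 − 0.5y_{Mesa}.
By the same steps for Mesa: y_{Mesa} = 11.5125 − 0.5y_{Pike}.
Substituting the second reaction function into the first: y_{Pike} = 10.3875 − 0.5(11.5125 − 0.5y_{Pike}), which gives 0.75y_{Pike} = 741/160 ⇒ y_{Pike} = 6.175.
Then y_{Mesa} = 11.5125 − 0.5·6.175 = 8.425.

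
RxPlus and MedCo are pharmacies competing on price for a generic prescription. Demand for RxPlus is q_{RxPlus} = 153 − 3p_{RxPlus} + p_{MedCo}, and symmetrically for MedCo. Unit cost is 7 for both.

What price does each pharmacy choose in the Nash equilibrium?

RxPlus's profit: π = (p_{RxPlus} − 7)(153 − 3p_{RxPlus} + p_{MedCo}).
∂π/∂p_{RxPlus} = 174 − 6p_{RxPlus} + p_{MedCo} = 0 ⇒ p_{RxPlus} = 29 + (1/6)p_{MedCo}.
The game is symmetric, so in equilibrium p_{MedCo} = p_{RxPlus}: the reaction function gives (5/6)p_{RxPlus} = 29, hence p_{RxPlus} = 34.8.

34.8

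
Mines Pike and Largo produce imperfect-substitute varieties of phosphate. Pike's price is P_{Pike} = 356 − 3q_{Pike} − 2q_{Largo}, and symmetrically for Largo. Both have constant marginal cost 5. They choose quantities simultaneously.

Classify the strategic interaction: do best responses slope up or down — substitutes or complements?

Mine Pike's profit: π = q_{Pike}(356 − 3q_{Pike} − 2q_{Largo}) − 5q_{Pike}.
∂π/∂q_{Pike} = 351 − 6q_{Pike} − 2q_{Largo} = 0 ⇒ q_{Pike} = 58.5 − (1/3)q_{Largo}.
The best-response slope dq_{Pike}/dq_{Largo} = −1/3 < 0: the reaction function is downward-sloping, so the choices are strategic substitutes.

strategic substitutes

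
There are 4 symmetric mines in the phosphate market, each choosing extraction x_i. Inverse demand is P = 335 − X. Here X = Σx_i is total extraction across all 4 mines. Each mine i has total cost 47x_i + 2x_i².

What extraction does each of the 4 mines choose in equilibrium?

32

A representative mine's profit is π_i = x_i(335 − X) − 47x_i − 2x_i², with X = x_i + Σ_{j≠i} x_j.
First-order condition: 288 − 6x_i − Σ_{j≠i} x_j = 0.
In a symmetric equilibrium every mine chooses the same x, so Σ_{j≠i} x_j = 3x. The condition becomes 288 − 9x = 0, giving x = 288/9 = 32.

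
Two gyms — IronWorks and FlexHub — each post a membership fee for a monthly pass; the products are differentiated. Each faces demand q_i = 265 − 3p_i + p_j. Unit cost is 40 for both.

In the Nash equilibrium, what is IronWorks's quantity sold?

IronWorks's profit: π = (p_{IronWorks} − 40)(265 − 3p_{IronWorks} + p_{FlexHub}).
∂π/∂p_{IronWorks} = 385 − 6p_{IronWorks} + p_{FlexHub} = 0 ⇒ p_{IronWorks} = 385/6 + (1/6)p_{FlexHub}.
The game is symmetric, so in equilibrium p_{FlexHub} = p_{IronWorks}: the reaction function gives (5/6)p_{IronWorks} = 385/6, hence p_{IronWorks} = 77.
q_{IronWorks} = 265 − 3·77 + 77 = 111.

111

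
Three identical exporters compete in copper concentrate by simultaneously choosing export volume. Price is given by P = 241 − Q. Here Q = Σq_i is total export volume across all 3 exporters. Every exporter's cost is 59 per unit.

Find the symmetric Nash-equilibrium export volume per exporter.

A representative exporter's profit is π_i = q_i(241 − Q) − 59q_i, with Q = q_i + Σ_{j≠i} q_j.
First-order condition: 182 − 2q_i − Σ_{j≠i} q_j = 0.
With identical exporters, set every q_j = q: then 182 − 2q − 2q = 0, i.e. q = 182/4 = 45.5.

45.5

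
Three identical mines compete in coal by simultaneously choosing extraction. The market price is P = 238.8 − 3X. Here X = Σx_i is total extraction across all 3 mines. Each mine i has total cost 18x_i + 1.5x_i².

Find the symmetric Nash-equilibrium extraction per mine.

14.72

A representative mine's profit is π_i = x_i(238.8 − 3X) − 18x_i − 1.5x_i², with X = x_i + Σ_{j≠i} x_j.
First-order condition: 220.8 − 9x_i − 3Σ_{j≠i} x_j = 0.
In a symmetric equilibrium every mine chooses the same x, so Σ_{j≠i} x_j = 2x. The condition becomes 220.8 − 15x = 0, giving x = 220.8/15 = 14.72.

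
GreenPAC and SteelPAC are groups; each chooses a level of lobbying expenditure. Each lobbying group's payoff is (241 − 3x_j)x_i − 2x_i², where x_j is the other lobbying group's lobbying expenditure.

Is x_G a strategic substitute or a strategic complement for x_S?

strategic substitutes

GreenPAC's payoff is (241 − 3x_S)x_G − 2x_G².
∂π/∂x_G = 241 − 3x_S − 4x_G = 0, so x_G = 60.25 − 0.75x_S.
The best-response slope dx_G/dx_S = −0.75 < 0: the reaction function is downward-sloping, so the choices are strategic substitutes.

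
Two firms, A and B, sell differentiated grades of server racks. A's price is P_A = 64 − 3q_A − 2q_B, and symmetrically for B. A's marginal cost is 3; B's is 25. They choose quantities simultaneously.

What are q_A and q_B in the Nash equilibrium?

9, 3.5

Firm A's profit: π = q_A(64 − 3q_A − 2q_B) − 3q_A.
∂π/∂q_A = 61 − 6q_A − 2q_B = 0 ⇒ q_A = 61/6 − (1/3)q_B.
Similarly q_B = 6.5 − (1/3)q_A.
Plugging q_B into A's best response: q_A = 61/6 − (1/3)(6.5 − (1/3)q_A) ⇒ (8/9)q_A = 8, so q_A = 9.
Then q_B = 6.5 − (1/3)·9 = 3.5.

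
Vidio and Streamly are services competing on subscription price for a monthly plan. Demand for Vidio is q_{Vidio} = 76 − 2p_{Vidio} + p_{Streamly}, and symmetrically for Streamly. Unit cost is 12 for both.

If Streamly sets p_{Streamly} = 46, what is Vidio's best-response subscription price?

36.5

Vidio's profit: π = (p_{Vidio} − 12)(76 − 2p_{Vidio} + p_{Streamly}).
∂π/∂p_{Vidio} = 100 − 4p_{Vidio} + p_{Streamly} = 0 ⇒ p_{Vidio} = 25 + 0.25p_{Streamly}.
At p_{Streamly} = 46: p_{Vidio} = 25 + 0.25·46 = 36.5.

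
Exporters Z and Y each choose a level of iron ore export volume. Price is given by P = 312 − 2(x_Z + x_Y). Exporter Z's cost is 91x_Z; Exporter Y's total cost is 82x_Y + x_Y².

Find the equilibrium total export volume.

Exporter Z's profit: π = x_Z(312 − 2(x_Z + x_Y)) − 91x_Z.
∂π/∂x_Z = 221 − 4x_Z − 2x_Y = 0, so x_Z = 55.25 − 0.5x_Y.
For Y: ∂π/∂x_Y = 230 − 6x_Y − 2x_Z = 0 ⇒ x_Y = 115/3 − (1/3)x_Z.
Plugging x_Y into Z's best response: x_Z = 55.25 − 0.5(115/3 − (1/3)x_Z) ⇒ (5/6)x_Z = 433/12, so x_Z = 43.3.
Then x_Y = 115/3 − (1/3)·43.3 = 23.9.
Total export volume: 43.3 + 23.9 = 67.2.

67.2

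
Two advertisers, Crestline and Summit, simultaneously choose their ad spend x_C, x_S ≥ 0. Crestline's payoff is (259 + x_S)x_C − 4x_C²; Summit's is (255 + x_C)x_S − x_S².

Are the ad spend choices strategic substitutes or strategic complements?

strategic complements

Expanding Crestline's payoff: 259x_C + x_Sx_C − 4x_C².
∂π/∂x_C = 259 + x_S − 8x_C = 0, so x_C = 32.375 + 0.125x_S.
The best-response slope dx_C/dx_S = 0.125 > 0: the reaction function is upward-sloping, so the choices are strategic complements.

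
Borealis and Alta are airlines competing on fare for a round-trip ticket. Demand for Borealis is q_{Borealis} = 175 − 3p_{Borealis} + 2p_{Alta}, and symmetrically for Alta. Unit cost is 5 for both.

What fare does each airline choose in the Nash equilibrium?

47.5

Borealis's profit: π = (p_{Borealis} − 5)(175 − 3p_{Borealis} + 2p_{Alta}).
∂π/∂p_{Borealis} = 190 − 6p_{Borealis} + 2p_{Alta} = 0 ⇒ p_{Borealis} = 95/3 + (1/3)p_{Alta}.
By symmetry p_{Alta} = p_{Borealis}; substituting into the reaction function, (2/3)p_{Borealis} = 95/3 and p_{Borealis} = 47.5.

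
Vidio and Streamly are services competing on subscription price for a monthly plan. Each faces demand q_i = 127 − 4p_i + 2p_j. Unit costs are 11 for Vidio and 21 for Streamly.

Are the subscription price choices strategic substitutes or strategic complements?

strategic complements

Vidio's profit: π = (p_{Vidio} − 11)(127 − 4p_{Vidio} + 2p_{Streamly}).
∂π/∂p_{Vidio} = 171 − 8p_{Vidio} + 2p_{Streamly} = 0 ⇒ p_{Vidio} = 21.375 + 0.25p_{Streamly}.
The best-response slope dp_{Vidio}/dp_{Streamly} = 0.25 > 0: the reaction function is upward-sloping, so the choices are strategic complements.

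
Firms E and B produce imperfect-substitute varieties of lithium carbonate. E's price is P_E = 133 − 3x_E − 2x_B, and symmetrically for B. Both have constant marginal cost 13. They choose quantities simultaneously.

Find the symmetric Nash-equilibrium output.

15

Firm E's profit: π = x_E(133 − 3x_E − 2x_B) − 13x_E.
∂π/∂x_E = 120 − 6x_E − 2x_B = 0 ⇒ x_E = 20 − (1/3)x_B.
By symmetry x_B = x_E; substituting into the reaction function, (4/3)x_E = 20 and x_E = 15.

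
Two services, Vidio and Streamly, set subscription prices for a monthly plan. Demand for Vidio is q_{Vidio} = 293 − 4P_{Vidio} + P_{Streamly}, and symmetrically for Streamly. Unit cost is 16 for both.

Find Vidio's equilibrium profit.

Vidio's profit: π = (P_{Vidio} − 16)(293 − 4P_{Vidio} + P_{Streamly}).
∂π/∂P_{Vidio} = 357 − 8P_{Vidio} + P_{Streamly} = 0 ⇒ P_{Vidio} = 44.625 + 0.125P_{Streamly}.
Setting P_{Vidio} = P_{Streamly} in the reaction function: P_{Vidio} = 44.625 + 0.125P_{Vidio}, so P_{Vidio} = 44.625 / 0.875 = 51.
q_{Vidio} = 293 − 4·51 + 51 = 140.
Profit = (51 − 16)·140 = 4900.

4900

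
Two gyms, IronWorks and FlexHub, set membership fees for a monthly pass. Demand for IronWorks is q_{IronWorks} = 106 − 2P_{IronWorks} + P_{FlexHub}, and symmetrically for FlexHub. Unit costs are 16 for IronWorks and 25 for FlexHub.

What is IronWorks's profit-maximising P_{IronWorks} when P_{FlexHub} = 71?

52.25

IronWorks's profit: π = (P_{IronWorks} − 16)(106 − 2P_{IronWorks} + P_{FlexHub}).
∂π/∂P_{IronWorks} = 138 − 4P_{IronWorks} + P_{FlexHub} = 0 ⇒ P_{IronWorks} = 34.5 + 0.25P_{FlexHub}.
At P_{FlexHub} = 71: P_{IronWorks} = 34.5 + 0.25·71 = 52.25.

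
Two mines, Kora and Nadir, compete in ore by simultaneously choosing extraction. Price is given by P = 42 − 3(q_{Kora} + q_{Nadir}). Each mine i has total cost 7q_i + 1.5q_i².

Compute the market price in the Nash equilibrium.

Mine Kora's profit: π = q_{Kora}(42 − 3(q_{Kora} + q_{Nadir})) − 7q_{Kora} − 1.5q_{Kora}².
∂π/∂q_{Kora} = 35 − 9q_{Kora} − 3q_{Nadir} = 0, so q_{Kora} = 35/9 − (1/3)q_{Nadir}.
The game is symmetric, so in equilibrium q_{Nadir} = q_{Kora}: the reaction function gives (4/3)q_{Kora} = 35/9, hence q_{Kora} = 35/12.
Equilibrium price: P = 42 − 3·(35/6) = 24.5.

24.5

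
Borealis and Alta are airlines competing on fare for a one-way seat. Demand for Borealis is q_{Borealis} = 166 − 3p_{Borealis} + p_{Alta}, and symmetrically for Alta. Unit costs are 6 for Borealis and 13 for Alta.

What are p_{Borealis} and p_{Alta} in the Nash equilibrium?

37.4, 40.4

Borealis's profit: π = (p_{Borealis} − 6)(166 − 3p_{Borealis} + p_{Alta}).
∂π/∂p_{Borealis} = 184 − 6p_{Borealis} + p_{Alta} = 0 ⇒ p_{Borealis} = 92/3 + (1/6)p_{Alta}.
Similarly p_{Alta} = 205/6 + (1/6)p_{Borealis}.
Substituting the second reaction function into the first: p_{Borealis} = 92/3 + (1/6)(205/6 + (1/6)p_{Borealis}), which gives (35/36)p_{Borealis} = 1309/36 ⇒ p_{Borealis} = 37.4.
Then p_{Alta} = 205/6 + (1/6)·37.4 = 40.4.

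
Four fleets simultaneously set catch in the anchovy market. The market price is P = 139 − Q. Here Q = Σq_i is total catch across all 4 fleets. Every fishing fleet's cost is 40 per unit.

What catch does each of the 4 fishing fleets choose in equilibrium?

A representative fishing fleet's profit is π_i = q_i(139 − Q) − 40q_i, with Q = q_i + Σ_{j≠i} q_j.
First-order condition: 99 − 2q_i − Σ_{j≠i} q_j = 0.
In a symmetric equilibrium every fishing fleet chooses the same q, so Σ_{j≠i} q_j = 3q. The condition becomes 99 − 5q = 0, giving q = 99/5 = 19.8.

19.8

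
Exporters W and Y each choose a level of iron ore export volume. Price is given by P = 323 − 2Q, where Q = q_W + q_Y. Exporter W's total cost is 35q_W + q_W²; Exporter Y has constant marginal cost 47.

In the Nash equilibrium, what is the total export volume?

Exporter W's profit: π = q_W(323 − 2(q_W + q_Y)) − 35q_W − q_W².
∂π/∂q_W = 288 − 6q_W − 2q_Y = 0, so q_W = 48 − (1/3)q_Y.
For Y: ∂π/∂q_Y = 276 − 4q_Y − 2q_W = 0 ⇒ q_Y = 69 − 0.5q_W.
Solving the two reaction functions simultaneously: (1 − (−1/3)(−0.5))q_W = 48 − (1/3)·69, so (5/6)q_W = 25 and q_W = 30.
Then q_Y = 69 − 0.5·30 = 54.
Total export volume: 30 + 54 = 84.

84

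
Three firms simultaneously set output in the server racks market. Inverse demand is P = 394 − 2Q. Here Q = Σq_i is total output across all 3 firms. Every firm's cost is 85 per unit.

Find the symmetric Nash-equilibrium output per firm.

38.625

A representative firm's profit is π_i = q_i(394 − 2Q) − 85q_i, with Q = q_i + Σ_{j≠i} q_j.
First-order condition: 309 − 4q_i − 2Σ_{j≠i} q_j = 0.
Imposing symmetry (q_j = q for all j) turns Σ_{j≠i} q_j into 2q, so 309 = 8q and q = 38.625.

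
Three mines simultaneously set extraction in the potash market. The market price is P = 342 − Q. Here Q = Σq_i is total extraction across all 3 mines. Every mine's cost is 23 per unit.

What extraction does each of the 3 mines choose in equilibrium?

A representative mine's profit is π_i = q_i(342 − Q) − 23q_i, with Q = q_i + Σ_{j≠i} q_j.
First-order condition: 319 − 2q_i − Σ_{j≠i} q_j = 0.
With identical mines, set every q_j = q: then 319 − 2q − 2q = 0, i.e. q = 319/4 = 79.75.

79.75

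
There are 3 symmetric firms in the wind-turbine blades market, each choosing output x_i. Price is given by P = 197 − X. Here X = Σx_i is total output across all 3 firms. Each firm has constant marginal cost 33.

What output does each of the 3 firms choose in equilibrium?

41

A representative firm's profit is π_i = x_i(197 − X) − 33x_i, with X = x_i + Σ_{j≠i} x_j.
First-order condition: 164 − 2x_i − Σ_{j≠i} x_j = 0.
Imposing symmetry (x_j = x for all j) turns Σ_{j≠i} x_j into 2x, so 164 = 4x and x = 41.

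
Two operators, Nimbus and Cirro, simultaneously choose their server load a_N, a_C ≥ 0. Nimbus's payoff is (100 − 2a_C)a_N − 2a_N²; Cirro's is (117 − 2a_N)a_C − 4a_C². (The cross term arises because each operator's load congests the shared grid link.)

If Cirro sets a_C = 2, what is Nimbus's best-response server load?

Expanding Nimbus's payoff: 100a_N − 2a_Ca_N − 2a_N².
∂π/∂a_N = 100 − 2a_C − 4a_N = 0, so a_N = 25 − 0.5a_C.
At a_C = 2: a_N = 25 − 0.5·2 = 24.

24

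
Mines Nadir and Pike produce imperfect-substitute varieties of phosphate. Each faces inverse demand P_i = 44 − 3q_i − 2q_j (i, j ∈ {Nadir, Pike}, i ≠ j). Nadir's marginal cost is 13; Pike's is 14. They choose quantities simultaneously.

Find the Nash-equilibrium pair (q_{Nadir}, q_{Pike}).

3.9375, 3.6875

Mine Nadir's profit: π = q_{Nadir}(44 − 3q_{Nadir} − 2q_{Pike}) − 13q_{Nadir}.
∂π/∂q_{Nadir} = 31 − 6q_{Nadir} − 2q_{Pike} = 0 ⇒ q_{Nadir} = 31/6 − (1/3)q_{Pike}.
Similarly q_{Pike} = 5 − (1/3)q_{Nadir}.
Solving the two reaction functions simultaneously: (1 − (−1/3)(−1/3))q_{Nadir} = 31/6 − (1/3)·5, so (8/9)q_{Nadir} = 3.5 and q_{Nadir} = 3.9375.
Then q_{Pike} = 5 − (1/3)·3.9375 = 3.6875.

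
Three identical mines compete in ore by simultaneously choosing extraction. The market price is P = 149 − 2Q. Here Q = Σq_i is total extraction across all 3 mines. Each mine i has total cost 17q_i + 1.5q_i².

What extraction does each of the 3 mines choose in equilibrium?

12

A representative mine's profit is π_i = q_i(149 − 2Q) − 17q_i − 1.5q_i², with Q = q_i + Σ_{j≠i} q_j.
First-order condition: 132 − 7q_i − 2Σ_{j≠i} q_j = 0.
In a symmetric equilibrium every mine chooses the same q, so Σ_{j≠i} q_j = 2q. The condition becomes 132 − 11q = 0, giving q = 132/11 = 12.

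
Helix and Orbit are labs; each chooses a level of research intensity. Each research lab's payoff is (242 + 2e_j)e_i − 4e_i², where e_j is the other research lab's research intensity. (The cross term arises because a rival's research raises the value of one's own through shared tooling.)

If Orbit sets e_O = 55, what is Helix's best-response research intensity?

44

Helix's payoff is (242 + 2e_O)e_H − 4e_H².
∂π/∂e_H = 242 + 2e_O − 8e_H = 0, so e_H = 30.25 + 0.25e_O.
At e_O = 55: e_H = 30.25 + 0.25·55 = 44.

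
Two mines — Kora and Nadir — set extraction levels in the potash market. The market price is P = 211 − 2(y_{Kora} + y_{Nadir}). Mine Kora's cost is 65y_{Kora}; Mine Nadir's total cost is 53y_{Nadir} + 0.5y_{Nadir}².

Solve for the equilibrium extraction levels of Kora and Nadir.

Mine Kora's profit: π = y_{Kora}(211 − 2(y_{Kora} + y_{Nadir})) − 65y_{Kora}.
∂π/∂y_{Kora} = 146 − 4y_{Kora} − 2y_{Nadir} = 0, so y_{Kora} = 36.5 − 0.5y_{Nadir}.
For Nadir: ∂π/∂y_{Nadir} = 158 − 5y_{Nadir} − 2y_{Kora} = 0 ⇒ y_{Nadir} = 31.6 − 0.4y_{Kora}.
Plugging y_{Nadir} into Kora's best response: y_{Kora} = 36.5 − 0.5(31.6 − 0.4y_{Kora}) ⇒ 0.8y_{Kora} = 20.7, so y_{Kora} = 25.875.
Then y_{Nadir} = 31.6 − 0.4·25.875 = 21.25.

25.875, 21.25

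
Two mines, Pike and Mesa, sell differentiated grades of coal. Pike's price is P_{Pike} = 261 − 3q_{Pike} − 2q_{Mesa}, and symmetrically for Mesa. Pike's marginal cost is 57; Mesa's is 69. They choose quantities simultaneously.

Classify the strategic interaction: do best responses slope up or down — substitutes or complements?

Mine Pike's profit: π = q_{Pike}(261 − 3q_{Pike} − 2q_{Mesa}) − 57q_{Pike}.
∂π/∂q_{Pike} = 204 − 6q_{Pike} − 2q_{Mesa} = 0 ⇒ q_{Pike} = 34 − (1/3)q_{Mesa}.
The best-response slope dq_{Pike}/dq_{Mesa} = −1/3 < 0: the reaction function is downward-sloping, so the choices are strategic substitutes.

strategic substitutes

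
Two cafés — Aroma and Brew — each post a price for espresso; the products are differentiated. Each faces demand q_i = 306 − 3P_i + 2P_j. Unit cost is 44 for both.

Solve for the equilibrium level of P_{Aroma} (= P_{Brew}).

Aroma's profit: π = (P_{Aroma} − 44)(306 − 3P_{Aroma} + 2P_{Brew}).
∂π/∂P_{Aroma} = 438 − 6P_{Aroma} + 2P_{Brew} = 0 ⇒ P_{Aroma} = 73 + (1/3)P_{Brew}.
The game is symmetric, so in equilibrium P_{Brew} = P_{Aroma}: the reaction function gives (2/3)P_{Aroma} = 73, hence P_{Aroma} = 109.5.

109.5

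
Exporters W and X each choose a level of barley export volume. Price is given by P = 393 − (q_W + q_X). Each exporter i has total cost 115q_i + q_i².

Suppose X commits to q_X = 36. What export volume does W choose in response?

60.5

Exporter W's profit: π = q_W(393 − (q_W + q_X)) − 115q_W − q_W².
∂π/∂q_W = 278 − 4q_W − q_X = 0, so q_W = 69.5 − 0.25q_X.
At q_X = 36: q_W = 69.5 − 0.25·36 = 60.5.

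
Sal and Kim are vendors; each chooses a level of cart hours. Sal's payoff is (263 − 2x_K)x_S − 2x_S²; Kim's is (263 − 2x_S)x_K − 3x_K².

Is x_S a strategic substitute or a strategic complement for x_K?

Expanding Sal's payoff: 263x_S − 2x_Kx_S − 2x_S².
∂π/∂x_S = 263 − 2x_K − 4x_S = 0, so x_S = 65.75 − 0.5x_K.
The best-response slope dx_S/dx_K = −0.5 < 0: the reaction function is downward-sloping, so the choices are strategic substitutes.

strategic substitutes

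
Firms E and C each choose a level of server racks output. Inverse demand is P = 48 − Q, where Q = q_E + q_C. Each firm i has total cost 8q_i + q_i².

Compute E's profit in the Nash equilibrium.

128

Firm E's profit: π = q_E(48 − (q_E + q_C)) − 8q_E − q_E².
∂π/∂q_E = 40 − 4q_E − q_C = 0, so q_E = 10 − 0.25q_C.
The game is symmetric, so in equilibrium q_C = q_E: the reaction function gives 1.25q_E = 10, hence q_E = 8.
Price P = 48 − 16 = 32.
E's profit: (32 − 8)·8 − (8)² = 128.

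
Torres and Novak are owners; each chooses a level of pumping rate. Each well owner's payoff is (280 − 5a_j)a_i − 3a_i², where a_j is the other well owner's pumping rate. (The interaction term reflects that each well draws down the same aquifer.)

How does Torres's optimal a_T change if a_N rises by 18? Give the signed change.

-15

Torres's payoff is (280 − 5a_N)a_T − 3a_T².
∂π/∂a_T = 280 − 5a_N − 6a_T = 0, so a_T = 140/3 − (5/6)a_N.
The reaction-function slope is −5/6, so an 18-unit rise in a_N moves a_T by −5/6 × 18 = −15. Torres's best response falls — the actions are strategic substitutes.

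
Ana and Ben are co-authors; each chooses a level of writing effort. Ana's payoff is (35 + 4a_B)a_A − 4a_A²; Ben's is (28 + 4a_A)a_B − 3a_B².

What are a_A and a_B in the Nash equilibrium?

Expanding Ana's payoff: 35a_A + 4a_Ba_A − 4a_A².
∂π/∂a_A = 35 + 4a_B − 8a_A = 0, so a_A = 4.375 + 0.5a_B.
Likewise for Ben: a_B = 14/3 + (2/3)a_A.
Solving the two reaction functions simultaneously: (1 − (0.5)(2/3))a_A = 4.375 + 0.5·(14/3), so (2/3)a_A = 161/24 and a_A = 10.0625.
Then a_B = 14/3 + (2/3)·10.0625 = 11.375.

10.0625, 11.375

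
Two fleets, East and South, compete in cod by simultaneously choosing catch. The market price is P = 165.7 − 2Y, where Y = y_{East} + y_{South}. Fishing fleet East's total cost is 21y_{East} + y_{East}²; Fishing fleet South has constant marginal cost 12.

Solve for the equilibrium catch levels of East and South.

13.57, 31.64

Fishing fleet East's profit: π = y_{East}(165.7 − 2(y_{East} + y_{South})) − 21y_{East} − y_{East}².
∂π/∂y_{East} = 144.7 − 6y_{East} − 2y_{South} = 0, so y_{East} = 1447/60 − (1/3)y_{South}.
For South: ∂π/∂y_{South} = 153.7 − 4y_{South} − 2y_{East} = 0 ⇒ y_{South} = 38.425 − 0.5y_{East}.
Plugging y_{South} into East's best response: y_{East} = 1447/60 − (1/3)(38.425 − 0.5y_{East}) ⇒ (5/6)y_{East} = 1357/120, so y_{East} = 13.57.
Then y_{South} = 38.425 − 0.5·13.57 = 31.64.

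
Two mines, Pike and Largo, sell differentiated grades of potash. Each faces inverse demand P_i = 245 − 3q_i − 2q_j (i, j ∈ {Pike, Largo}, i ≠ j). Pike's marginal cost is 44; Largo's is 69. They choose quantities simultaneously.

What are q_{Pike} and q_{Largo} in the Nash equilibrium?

Mine Pike's profit: π = q_{Pike}(245 − 3q_{Pike} − 2q_{Largo}) − 44q_{Pike}.
∂π/∂q_{Pike} = 201 − 6q_{Pike} − 2q_{Largo} = 0 ⇒ q_{Pike} = 33.5 − (1/3)q_{Largo}.
Similarly q_{Largo} = 88/3 − (1/3)q_{Pike}.
Solving the two reaction functions simultaneously: (1 − (−1/3)(−1/3))q_{Pike} = 33.5 − (1/3)·(88/3), so (8/9)q_{Pike} = 427/18 and q_{Pike} = 26.6875.
Then q_{Largo} = 88/3 − (1/3)·26.6875 = 20.4375.

26.6875, 20.4375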